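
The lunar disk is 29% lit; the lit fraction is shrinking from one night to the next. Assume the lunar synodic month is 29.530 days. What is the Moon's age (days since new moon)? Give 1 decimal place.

cos θ = 1 − 2f = 0.420, giving a principal value of 65.2°.
Since the Moon is past full (waning), take the reflex angle: θ = 360° − 65.2° = 294.8°.
That fraction of the synodic month is 294.8/360 × 29.530 d ≈ 24.18 d.

24.2 days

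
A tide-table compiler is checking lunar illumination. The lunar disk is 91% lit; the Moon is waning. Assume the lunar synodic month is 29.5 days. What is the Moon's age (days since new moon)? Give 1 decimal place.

17.6 days

From f = (1 − cos θ)/2: cos θ = 1 − 2×0.91 = -0.820; arccos → 145.1°.
Waning ⇒ past full, so θ = 360° − 145.1° = 214.9°.
At 360°/29.5 d per day, 214.9° corresponds to 17.61 days.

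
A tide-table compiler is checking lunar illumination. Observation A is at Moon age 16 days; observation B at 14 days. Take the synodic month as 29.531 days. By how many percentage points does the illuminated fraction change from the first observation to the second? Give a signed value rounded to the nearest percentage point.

θ₁ = 360° × 16/29.531 = 195.0°, f₁ = (1 − cos θ₁)/2 = 0.983.
θ₂ = 360° × 14/29.531 = 170.7°, f₂ = (1 − cos θ₂)/2 = 0.993.
Change = f₂ − f₁ = +0.011 → +1 percentage points.

+1 pp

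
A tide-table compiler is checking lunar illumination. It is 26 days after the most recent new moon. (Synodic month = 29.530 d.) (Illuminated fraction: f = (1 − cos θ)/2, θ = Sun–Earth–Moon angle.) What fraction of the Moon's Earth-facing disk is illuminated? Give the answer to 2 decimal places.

0.13

Elongation θ = 360° × 26/29.530 ≈ 317.0°.
Illuminated fraction = (1 − cos 317.0°)/2 = (1 − 0.731)/2 ≈ 0.135.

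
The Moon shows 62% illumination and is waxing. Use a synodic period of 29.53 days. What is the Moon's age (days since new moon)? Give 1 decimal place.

8.5 days

From f = (1 − cos θ)/2: cos θ = 1 − 2×0.62 = -0.240; arccos → 103.9°.
Waxing ⇒ before full, so θ = 103.9°.
At 360°/29.53 d per day, 103.9° corresponds to 8.52 days.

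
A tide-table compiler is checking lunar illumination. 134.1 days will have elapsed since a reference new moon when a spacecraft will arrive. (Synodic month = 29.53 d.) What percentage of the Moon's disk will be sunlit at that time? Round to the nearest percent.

98%

Reduce mod P: 134.1 − 4×29.53 = 15.98 d into the current lunation.
Elongation θ = 360° × 15.98/29.53 ≈ 194.8°.
cos 194.8° = (-0.967), so f = (1 − (-0.967))/2 = 0.983, so 98%.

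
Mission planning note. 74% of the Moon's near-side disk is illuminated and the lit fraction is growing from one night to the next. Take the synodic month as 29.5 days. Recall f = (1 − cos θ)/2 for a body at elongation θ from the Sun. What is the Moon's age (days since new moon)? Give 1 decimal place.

From f = (1 − cos θ)/2: cos θ = 1 − 2×0.74 = -0.480; arccos → 118.7°.
Waxing ⇒ before full, so θ = 118.7°.
That fraction of the synodic month is 118.7/360 × 29.5 d ≈ 9.73 d.

9.7 days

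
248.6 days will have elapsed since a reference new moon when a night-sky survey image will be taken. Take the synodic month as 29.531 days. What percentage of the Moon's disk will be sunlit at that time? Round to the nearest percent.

Reduce mod P: 248.6 − 8×29.531 = 12.35 d into the current lunation.
The Moon has covered 12.35/29.531 of its cycle, so θ ≈ 360° × 12.35/29.531 = 150.6°.
With cos θ = (-0.871), the lit fraction is (1 − (-0.871))/2 ≈ 0.936, so 94%.

94%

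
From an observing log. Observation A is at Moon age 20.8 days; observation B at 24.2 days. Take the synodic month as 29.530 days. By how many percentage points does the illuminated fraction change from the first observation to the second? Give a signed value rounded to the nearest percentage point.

-35 percentage points

θ₁ = 360° × 20.8/29.530 = 253.6°, f₁ = (1 − cos θ₁)/2 = 0.641.
θ₂ = 360° × 24.2/29.530 = 295.0°, f₂ = (1 − cos θ₂)/2 = 0.289.
Change = f₂ − f₁ = -0.353 → -35 percentage points.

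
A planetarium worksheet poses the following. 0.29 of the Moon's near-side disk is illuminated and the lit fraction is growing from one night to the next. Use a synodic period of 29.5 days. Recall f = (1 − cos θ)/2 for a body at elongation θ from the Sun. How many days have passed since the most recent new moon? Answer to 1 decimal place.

Invert f = (1 − cos θ)/2 to get cos θ = 1 − 2(0.29) = 0.420, hence θ₀ = arccos 0.420 = 65.2°.
The Moon is waxing (0°–180°), so θ = 65.2° directly.
That fraction of the synodic month is 65.2/360 × 29.5 d ≈ 5.34 d.

5.3 days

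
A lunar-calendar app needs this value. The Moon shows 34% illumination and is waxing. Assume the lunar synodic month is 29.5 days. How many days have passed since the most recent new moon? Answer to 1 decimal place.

From f = (1 − cos θ)/2: cos θ = 1 − 2×0.34 = 0.320; arccos → 71.3°.
The Moon is waxing (0°–180°), so θ = 71.3° directly.
At 360°/29.5 d per day, 71.3° corresponds to 5.85 days.

5.8 days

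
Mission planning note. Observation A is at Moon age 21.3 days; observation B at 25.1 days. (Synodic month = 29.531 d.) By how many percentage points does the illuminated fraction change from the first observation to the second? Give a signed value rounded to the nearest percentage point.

-38 percentage points

First observation: θ = 360°·21.3/29.531 = 259.7°, so f = 0.590.
Second observation: θ = 306.0°, f = 0.206.
Δf = 0.206 − 0.590 = -0.384, i.e. -38 pp.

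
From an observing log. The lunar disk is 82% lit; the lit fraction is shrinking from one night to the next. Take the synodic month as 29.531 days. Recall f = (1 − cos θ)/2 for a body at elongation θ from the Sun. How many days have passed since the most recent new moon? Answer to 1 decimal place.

18.9 days

Invert f = (1 − cos θ)/2 to get cos θ = 1 − 2(0.82) = -0.640, hence θ₀ = arccos -0.640 = 129.8°.
Since the Moon is past full (waning), take the reflex angle: θ = 360° − 129.8° = 230.2°.
That fraction of the synodic month is 230.2/360 × 29.531 d ≈ 18.88 d.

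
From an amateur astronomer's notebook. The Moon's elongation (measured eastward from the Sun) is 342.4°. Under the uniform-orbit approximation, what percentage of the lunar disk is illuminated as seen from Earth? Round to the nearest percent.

2%

Half-versine of 342.4°: (1 − 0.953)/2 = 0.023, i.e. 2%.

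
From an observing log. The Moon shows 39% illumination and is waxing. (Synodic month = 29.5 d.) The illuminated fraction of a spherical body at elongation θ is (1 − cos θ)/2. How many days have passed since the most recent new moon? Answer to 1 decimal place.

6.3 days

From f = (1 − cos θ)/2: cos θ = 1 − 2×0.39 = 0.220; arccos → 77.3°.
Before full moon the principal value applies: θ = 77.3°.
Age = 29.5 × 77.3°/360° ≈ 6.33 days.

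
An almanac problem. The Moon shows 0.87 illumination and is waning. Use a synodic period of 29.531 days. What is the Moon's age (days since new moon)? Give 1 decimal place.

18.2 days

cos θ = 1 − 2f = -0.740, giving a principal value of 137.7°.
Waning ⇒ past full, so θ = 360° − 137.7° = 222.3°.
Age = 29.531 × 222.3°/360° ≈ 18.23 days.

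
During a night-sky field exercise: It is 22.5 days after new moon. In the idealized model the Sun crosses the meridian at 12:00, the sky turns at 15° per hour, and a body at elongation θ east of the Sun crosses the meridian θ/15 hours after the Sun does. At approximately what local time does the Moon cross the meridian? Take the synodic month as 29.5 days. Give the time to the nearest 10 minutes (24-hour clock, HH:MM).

Phase angle: θ = 360°·(22.5 d)/(29.5 d) = 274.6°.
Delay after the Sun = 274.6° / (15°/h) ≈ 18.31 h.
12:00 + 18.305 h ≈ 06:18 → 06:20 to the nearest ten minutes.

06:20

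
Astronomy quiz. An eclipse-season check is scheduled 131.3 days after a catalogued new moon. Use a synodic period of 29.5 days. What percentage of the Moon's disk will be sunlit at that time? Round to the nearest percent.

Reduce mod P: 131.3 − 4×29.5 = 13.30 d into the current lunation.
Phase angle: θ = 360°·(13.30 d)/(29.5 d) = 162.3°.
cos 162.3° = (-0.953), so f = (1 − (-0.953))/2 = 0.976, so 98%.

98%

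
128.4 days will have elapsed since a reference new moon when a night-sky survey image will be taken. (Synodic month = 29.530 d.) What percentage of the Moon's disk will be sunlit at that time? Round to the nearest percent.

79%

128.4 d spans 4 complete synodic months (4 × 29.530 = 118.12 d) plus 10.28 d.
Elongation θ = 360° × 10.28/29.530 ≈ 125.3°.
cos 125.3° = (-0.578), so f = (1 − (-0.578))/2 = 0.789, so 79%.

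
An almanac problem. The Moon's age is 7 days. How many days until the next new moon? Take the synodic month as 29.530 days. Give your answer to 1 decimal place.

22.5 days

The next new moon completes the synodic month: 29.530 − 7 = 22.530 days.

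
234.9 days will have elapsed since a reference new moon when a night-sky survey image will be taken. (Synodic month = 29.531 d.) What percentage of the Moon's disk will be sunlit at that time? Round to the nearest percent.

234.9/29.531 = 7.954 lunations, so 7 complete cycles and 28.18 d into the next.
The Moon has covered 28.18/29.531 of its cycle, so θ ≈ 360° × 28.18/29.531 = 343.6°.
Illuminated fraction = (1 − cos 343.6°)/2 = (1 − 0.959)/2 ≈ 0.020, so 2%.

2%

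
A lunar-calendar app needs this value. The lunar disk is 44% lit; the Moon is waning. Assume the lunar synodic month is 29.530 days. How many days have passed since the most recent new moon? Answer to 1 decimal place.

22.7 days

Invert f = (1 − cos θ)/2 to get cos θ = 1 − 2(0.44) = 0.120, hence θ₀ = arccos 0.120 = 83.1°.
Waning ⇒ past full, so θ = 360° − 83.1° = 276.9°.
That fraction of the synodic month is 276.9/360 × 29.530 d ≈ 22.71 d.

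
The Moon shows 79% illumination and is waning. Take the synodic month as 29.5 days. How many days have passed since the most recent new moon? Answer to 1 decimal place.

Invert f = (1 − cos θ)/2 to get cos θ = 1 − 2(0.79) = -0.580, hence θ₀ = arccos -0.580 = 125.5°.
Since the Moon is past full (waning), take the reflex angle: θ = 360° − 125.5° = 234.5°.
Age = 29.5 × 234.5°/360° ≈ 19.22 days.

19.2 days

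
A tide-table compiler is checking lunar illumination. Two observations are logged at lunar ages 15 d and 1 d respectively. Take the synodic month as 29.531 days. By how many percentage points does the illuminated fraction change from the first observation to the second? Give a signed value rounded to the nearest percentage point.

θ₁ = 360° × 15/29.531 = 182.9°, f₁ = (1 − cos θ₁)/2 = 0.999.
θ₂ = 360° × 1/29.531 = 12.2°, f₂ = (1 − cos θ₂)/2 = 0.011.
Change = f₂ − f₁ = -0.988 → -99 percentage points.

-99 pp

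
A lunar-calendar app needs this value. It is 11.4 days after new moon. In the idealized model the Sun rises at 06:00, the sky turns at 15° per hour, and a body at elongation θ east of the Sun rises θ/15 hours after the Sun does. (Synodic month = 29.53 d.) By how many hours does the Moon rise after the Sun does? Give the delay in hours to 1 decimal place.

Phase angle: θ = 360°·(11.4 d)/(29.53 d) = 139.0°.
At 15° of sky rotation per hour, 139.0° corresponds to a 9.27 h lag.
So the Moon rises 9.27 h after the Sun.

9.3 h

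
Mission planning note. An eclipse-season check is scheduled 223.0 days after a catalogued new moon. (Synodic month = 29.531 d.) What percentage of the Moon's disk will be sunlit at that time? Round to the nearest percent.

97%

223.0 d spans 7 complete synodic months (7 × 29.531 = 206.72 d) plus 16.28 d.
Elongation θ = 360° × 16.28/29.531 ≈ 198.5°.
cos 198.5° = (-0.948), so f = (1 − (-0.948))/2 = 0.974, so 97%.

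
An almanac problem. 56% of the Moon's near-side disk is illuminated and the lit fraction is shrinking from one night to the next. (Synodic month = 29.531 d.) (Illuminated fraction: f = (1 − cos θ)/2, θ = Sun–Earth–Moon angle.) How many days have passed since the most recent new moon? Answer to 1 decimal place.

Invert f = (1 − cos θ)/2 to get cos θ = 1 − 2(0.56) = -0.120, hence θ₀ = arccos -0.120 = 96.9°.
Waning ⇒ past full, so θ = 360° − 96.9° = 263.1°.
That fraction of the synodic month is 263.1/360 × 29.531 d ≈ 21.58 d.

21.6 days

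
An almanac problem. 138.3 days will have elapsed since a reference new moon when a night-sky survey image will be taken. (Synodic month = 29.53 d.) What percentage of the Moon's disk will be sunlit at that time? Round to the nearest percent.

138.3/29.53 = 4.683 lunations, so 4 complete cycles and 20.18 d into the next.
The Moon has covered 20.18/29.53 of its cycle, so θ ≈ 360° × 20.18/29.53 = 246.0°.
Illuminated fraction = (1 − cos 246.0°)/2 = (1 − (-0.407))/2 ≈ 0.703, so 70%.

70%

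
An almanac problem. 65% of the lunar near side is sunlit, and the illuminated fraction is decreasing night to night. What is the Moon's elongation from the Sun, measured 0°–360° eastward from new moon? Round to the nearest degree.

cos θ = 1 − 2f = -0.300, giving a principal value of 107.5°.
Since the Moon is past full (waning), take the reflex angle: θ = 360° − 107.5° = 252.5°.

253°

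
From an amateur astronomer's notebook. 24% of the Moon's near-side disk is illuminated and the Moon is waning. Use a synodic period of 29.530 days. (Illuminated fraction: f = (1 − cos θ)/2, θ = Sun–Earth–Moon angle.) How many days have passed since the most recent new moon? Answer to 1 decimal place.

Invert f = (1 − cos θ)/2 to get cos θ = 1 − 2(0.24) = 0.520, hence θ₀ = arccos 0.520 = 58.7°.
A waning Moon lies in 180°–360°, so θ = 360° − 58.7° = 301.3°.
At 360°/29.530 d per day, 301.3° corresponds to 24.72 days.

24.7 days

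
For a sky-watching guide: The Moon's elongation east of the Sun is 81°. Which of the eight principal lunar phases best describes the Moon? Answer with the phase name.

81° lies in the first quarter sector of the 8-phase cycle.

first quarter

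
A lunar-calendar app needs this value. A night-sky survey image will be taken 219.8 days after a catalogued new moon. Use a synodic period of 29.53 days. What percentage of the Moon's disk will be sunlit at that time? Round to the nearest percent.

97%

219.8 d spans 7 complete synodic months (7 × 29.53 = 206.71 d) plus 13.09 d.
The Moon has covered 13.09/29.53 of its cycle, so θ ≈ 360° × 13.09/29.53 = 159.6°.
cos 159.6° = (-0.937), so f = (1 − (-0.937))/2 = 0.969, so 97%.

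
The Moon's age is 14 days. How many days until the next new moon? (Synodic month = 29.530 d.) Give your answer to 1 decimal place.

15.5 days

One full lunation from the last new moon is 29.530 d; remaining = 29.530 − 14 = 15.530 d.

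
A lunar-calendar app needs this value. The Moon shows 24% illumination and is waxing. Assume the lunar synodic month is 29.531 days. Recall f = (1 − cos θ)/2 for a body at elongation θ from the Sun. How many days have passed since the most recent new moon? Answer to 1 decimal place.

Invert f = (1 − cos θ)/2 to get cos θ = 1 − 2(0.24) = 0.520, hence θ₀ = arccos 0.520 = 58.7°.
Before full moon the principal value applies: θ = 58.7°.
Age = 29.531 × 58.7°/360° ≈ 4.81 days.

4.8 days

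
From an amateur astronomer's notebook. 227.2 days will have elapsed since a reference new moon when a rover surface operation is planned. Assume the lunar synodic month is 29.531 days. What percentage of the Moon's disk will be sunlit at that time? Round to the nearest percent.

Reduce mod P: 227.2 − 7×29.531 = 20.48 d into the current lunation.
Elongation θ = 360° × 20.48/29.531 ≈ 249.7°.
With cos θ = (-0.347), the lit fraction is (1 − (-0.347))/2 ≈ 0.673, so 67%.

67%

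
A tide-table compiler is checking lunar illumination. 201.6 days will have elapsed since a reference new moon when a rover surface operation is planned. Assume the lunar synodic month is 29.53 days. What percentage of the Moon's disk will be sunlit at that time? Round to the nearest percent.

27%

Reduce mod P: 201.6 − 6×29.53 = 24.42 d into the current lunation.
Phase angle: θ = 360°·(24.42 d)/(29.53 d) = 297.7°.
With cos θ = 0.465, the lit fraction is (1 − 0.465)/2 ≈ 0.268, so 27%.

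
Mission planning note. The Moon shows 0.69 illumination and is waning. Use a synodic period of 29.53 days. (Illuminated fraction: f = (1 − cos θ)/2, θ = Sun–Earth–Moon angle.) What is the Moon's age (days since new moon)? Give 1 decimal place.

Invert f = (1 − cos θ)/2 to get cos θ = 1 − 2(0.69) = -0.380, hence θ₀ = arccos -0.380 = 112.3°.
Since the Moon is past full (waning), take the reflex angle: θ = 360° − 112.3° = 247.7°.
At 360°/29.53 d per day, 247.7° corresponds to 20.32 days.

20.3 days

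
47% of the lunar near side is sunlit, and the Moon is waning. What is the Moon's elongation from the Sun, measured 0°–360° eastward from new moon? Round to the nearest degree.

273°

Invert f = (1 − cos θ)/2 to get cos θ = 1 − 2(0.47) = 0.060, hence θ₀ = arccos 0.060 = 86.6°.
A waning Moon lies in 180°–360°, so θ = 360° − 86.6° = 273.4°.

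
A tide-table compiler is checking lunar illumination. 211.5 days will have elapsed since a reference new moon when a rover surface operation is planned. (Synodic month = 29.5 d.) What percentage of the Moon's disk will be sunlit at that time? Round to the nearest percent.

26%

211.5/29.5 = 7.169 lunations, so 7 complete cycles and 5.00 d into the next.
The Moon has covered 5.00/29.5 of its cycle, so θ ≈ 360° × 5.00/29.5 = 61.0°.
cos 61.0° = 0.485, so f = (1 − 0.485)/2 = 0.258, so 26%.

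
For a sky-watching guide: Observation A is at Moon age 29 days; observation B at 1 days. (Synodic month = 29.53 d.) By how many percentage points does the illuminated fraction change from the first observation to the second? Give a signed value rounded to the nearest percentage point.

θ₁ = 360° × 29/29.53 = 353.5°, f₁ = (1 − cos θ₁)/2 = 0.003.
θ₂ = 360° × 1/29.53 = 12.2°, f₂ = (1 − cos θ₂)/2 = 0.011.
Change = f₂ − f₁ = +0.008 → +1 percentage points.

+1 percentage points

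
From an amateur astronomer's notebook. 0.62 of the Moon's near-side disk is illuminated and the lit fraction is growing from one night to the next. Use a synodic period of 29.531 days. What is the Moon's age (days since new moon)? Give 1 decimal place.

cos θ = 1 − 2f = -0.240, giving a principal value of 103.9°.
The Moon is waxing (0°–180°), so θ = 103.9° directly.
That fraction of the synodic month is 103.9/360 × 29.531 d ≈ 8.52 d.

8.5 days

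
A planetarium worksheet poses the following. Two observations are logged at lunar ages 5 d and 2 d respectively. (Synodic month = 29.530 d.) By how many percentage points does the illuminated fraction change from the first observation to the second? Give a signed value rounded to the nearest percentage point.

First observation: θ = 360°·5/29.530 = 61.0°, so f = 0.257.
Second observation: θ = 24.4°, f = 0.045.
Δf = 0.045 − 0.257 = -0.213, i.e. -21 pp.

-21 percentage points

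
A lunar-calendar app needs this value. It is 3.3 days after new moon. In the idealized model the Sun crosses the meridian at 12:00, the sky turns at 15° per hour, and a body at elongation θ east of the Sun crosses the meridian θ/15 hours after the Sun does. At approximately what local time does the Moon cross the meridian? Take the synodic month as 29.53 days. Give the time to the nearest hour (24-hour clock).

15:00

Elongation θ = 360° × 3.3/29.53 ≈ 40.2°.
Delay after the Sun = 40.2° / (15°/h) ≈ 2.68 h.
12:00 + 2.68 h ≈ 14:41 → 15:00 to the nearest hour.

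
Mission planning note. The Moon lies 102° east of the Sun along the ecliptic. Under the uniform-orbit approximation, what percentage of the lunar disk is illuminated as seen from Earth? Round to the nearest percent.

f = (1 − cos 102°)/2 = (1 − (-0.208))/2 ≈ 0.604, i.e. 60%.

60%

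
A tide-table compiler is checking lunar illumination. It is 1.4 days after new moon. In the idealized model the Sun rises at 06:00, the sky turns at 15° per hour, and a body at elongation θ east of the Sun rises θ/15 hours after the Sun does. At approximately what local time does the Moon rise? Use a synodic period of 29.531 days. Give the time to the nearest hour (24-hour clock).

The Moon has covered 1.4/29.531 of its cycle, so θ ≈ 360° × 1.4/29.531 = 17.1°.
At 15° of sky rotation per hour, 17.1° corresponds to a 1.14 h lag.
06:00 + 1.14 h ≈ 07:08 → 07:00 to the nearest hour.

07:00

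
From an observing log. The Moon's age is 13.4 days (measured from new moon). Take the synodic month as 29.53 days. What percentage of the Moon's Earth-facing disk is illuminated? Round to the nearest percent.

98%

The Moon has covered 13.4/29.53 of its cycle, so θ ≈ 360° × 13.4/29.53 = 163.4°.
With cos θ = (-0.958), the lit fraction is (1 − (-0.958))/2 ≈ 0.979, so 98%.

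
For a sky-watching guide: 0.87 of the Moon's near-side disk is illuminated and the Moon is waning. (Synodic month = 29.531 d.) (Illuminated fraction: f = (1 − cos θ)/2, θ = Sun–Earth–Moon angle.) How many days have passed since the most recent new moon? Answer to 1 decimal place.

18.2 days

From f = (1 − cos θ)/2: cos θ = 1 − 2×0.87 = -0.740; arccos → 137.7°.
Waning ⇒ past full, so θ = 360° − 137.7° = 222.3°.
That fraction of the synodic month is 222.3/360 × 29.531 d ≈ 18.23 d.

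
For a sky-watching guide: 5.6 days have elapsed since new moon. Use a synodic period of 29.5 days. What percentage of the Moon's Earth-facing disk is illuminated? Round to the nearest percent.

32%

Elongation θ = 360° × 5.6/29.5 ≈ 68.3°.
Illuminated fraction = (1 − cos 68.3°)/2 = (1 − 0.369)/2 ≈ 0.315, so 32%.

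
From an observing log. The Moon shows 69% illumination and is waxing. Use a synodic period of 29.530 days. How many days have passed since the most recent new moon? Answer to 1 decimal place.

9.2 days

From f = (1 − cos θ)/2: cos θ = 1 − 2×0.69 = -0.380; arccos → 112.3°.
Waxing ⇒ before full, so θ = 112.3°.
At 360°/29.530 d per day, 112.3° corresponds to 9.21 days.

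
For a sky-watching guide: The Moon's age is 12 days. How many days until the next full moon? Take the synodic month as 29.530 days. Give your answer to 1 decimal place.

2.8 days

Full moon occurs at elongation 180°, i.e. at age 29.530 × 180/360 = 14.765 d.
That is 14.765 − 12 = 2.765 days ahead.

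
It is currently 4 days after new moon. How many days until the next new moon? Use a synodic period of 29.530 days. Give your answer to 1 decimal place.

25.5 days

The next new moon completes the synodic month: 29.530 − 4 = 25.530 days.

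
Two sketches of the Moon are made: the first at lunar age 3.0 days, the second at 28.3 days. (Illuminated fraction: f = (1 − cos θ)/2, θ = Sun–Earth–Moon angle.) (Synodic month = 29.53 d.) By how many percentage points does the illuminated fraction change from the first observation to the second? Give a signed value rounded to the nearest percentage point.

-8 percentage points

First observation: θ = 360°·3.0/29.53 = 36.6°, so f = 0.098.
Second observation: θ = 345.0°, f = 0.017.
Δf = 0.017 − 0.098 = -0.081, i.e. -8 pp.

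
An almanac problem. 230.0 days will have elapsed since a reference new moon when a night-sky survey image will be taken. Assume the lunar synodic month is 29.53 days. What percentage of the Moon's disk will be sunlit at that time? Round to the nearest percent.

38%

Reduce mod P: 230.0 − 7×29.53 = 23.29 d into the current lunation.
Phase angle: θ = 360°·(23.29 d)/(29.53 d) = 283.9°.
cos 283.9° = 0.241, so f = (1 − 0.241)/2 = 0.380, so 38%.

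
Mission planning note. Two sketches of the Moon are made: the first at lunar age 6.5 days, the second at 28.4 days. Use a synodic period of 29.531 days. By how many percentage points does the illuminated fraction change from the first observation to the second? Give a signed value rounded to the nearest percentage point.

-39 pp

First observation: θ = 360°·6.5/29.531 = 79.2°, so f = 0.407.
Second observation: θ = 346.2°, f = 0.014.
Δf = 0.014 − 0.407 = -0.392, i.e. -39 pp.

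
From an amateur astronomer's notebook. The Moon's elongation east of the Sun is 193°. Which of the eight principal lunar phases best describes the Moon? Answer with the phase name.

The full moon sector spans roughly 158°–202°; 193° falls inside it.

full moon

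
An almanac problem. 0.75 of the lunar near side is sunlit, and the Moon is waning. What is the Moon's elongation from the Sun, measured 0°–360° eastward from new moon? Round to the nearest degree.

Invert f = (1 − cos θ)/2 to get cos θ = 1 − 2(0.75) = -0.500, hence θ₀ = arccos -0.500 = 120.0°.
Waning ⇒ past full, so θ = 360° − 120.0° = 240.0°.

240°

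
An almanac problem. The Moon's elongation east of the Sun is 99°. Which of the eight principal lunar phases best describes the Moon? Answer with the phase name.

The first quarter sector spans roughly 68°–112°; 99° falls inside it.

first quarter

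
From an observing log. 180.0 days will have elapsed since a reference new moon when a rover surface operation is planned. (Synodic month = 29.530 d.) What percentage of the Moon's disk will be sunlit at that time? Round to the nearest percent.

9%

180.0 d spans 6 complete synodic months (6 × 29.530 = 177.18 d) plus 2.82 d.
Elongation θ = 360° × 2.82/29.530 ≈ 34.4°.
With cos θ = 0.825, the lit fraction is (1 − 0.825)/2 ≈ 0.087, so 9%.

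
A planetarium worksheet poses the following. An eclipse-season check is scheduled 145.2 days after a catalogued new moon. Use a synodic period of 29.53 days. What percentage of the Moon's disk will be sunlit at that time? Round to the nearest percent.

145.2/29.53 = 4.917 lunations, so 4 complete cycles and 27.08 d into the next.
The Moon has covered 27.08/29.53 of its cycle, so θ ≈ 360° × 27.08/29.53 = 330.1°.
Illuminated fraction = (1 − cos 330.1°)/2 = (1 − 0.867)/2 ≈ 0.066, so 7%.

7%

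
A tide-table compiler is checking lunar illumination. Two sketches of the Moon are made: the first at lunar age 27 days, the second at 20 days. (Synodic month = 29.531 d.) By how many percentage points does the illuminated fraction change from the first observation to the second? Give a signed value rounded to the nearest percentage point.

+65 percentage points

First observation: θ = 360°·27/29.531 = 329.1°, so f = 0.071.
Second observation: θ = 243.8°, f = 0.721.
Δf = 0.721 − 0.071 = +0.650, i.e. +65 pp.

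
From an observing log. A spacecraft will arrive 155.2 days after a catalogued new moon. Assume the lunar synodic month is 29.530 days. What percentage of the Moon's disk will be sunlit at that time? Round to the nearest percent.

52%

155.2 d spans 5 complete synodic months (5 × 29.530 = 147.65 d) plus 7.55 d.
The Moon has covered 7.55/29.530 of its cycle, so θ ≈ 360° × 7.55/29.530 = 92.0°.
Illuminated fraction = (1 − cos 92.0°)/2 = (1 − (-0.036))/2 ≈ 0.518, so 52%.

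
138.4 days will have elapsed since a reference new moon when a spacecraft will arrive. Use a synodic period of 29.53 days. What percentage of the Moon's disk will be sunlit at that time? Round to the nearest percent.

138.4 d spans 4 complete synodic months (4 × 29.53 = 118.12 d) plus 20.28 d.
Phase angle: θ = 360°·(20.28 d)/(29.53 d) = 247.2°.
Illuminated fraction = (1 − cos 247.2°)/2 = (1 − (-0.387))/2 ≈ 0.693, so 69%.

69%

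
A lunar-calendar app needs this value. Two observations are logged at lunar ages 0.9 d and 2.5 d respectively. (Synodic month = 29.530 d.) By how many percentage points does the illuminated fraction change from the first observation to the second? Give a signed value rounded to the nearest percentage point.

First observation: θ = 360°·0.9/29.530 = 11.0°, so f = 0.009.
Second observation: θ = 30.5°, f = 0.069.
Δf = 0.069 − 0.009 = +0.060, i.e. +6 pp.

+6 percentage points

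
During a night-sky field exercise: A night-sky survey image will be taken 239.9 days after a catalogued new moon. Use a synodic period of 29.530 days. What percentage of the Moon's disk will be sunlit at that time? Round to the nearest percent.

14%

Reduce mod P: 239.9 − 8×29.530 = 3.66 d into the current lunation.
The Moon has covered 3.66/29.530 of its cycle, so θ ≈ 360° × 3.66/29.530 = 44.6°.
Illuminated fraction = (1 − cos 44.6°)/2 = (1 − 0.712)/2 ≈ 0.144, so 14%.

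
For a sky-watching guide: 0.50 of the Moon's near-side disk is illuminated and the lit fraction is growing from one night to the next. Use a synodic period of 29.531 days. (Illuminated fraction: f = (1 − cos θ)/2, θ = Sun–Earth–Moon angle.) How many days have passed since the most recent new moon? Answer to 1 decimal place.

Invert f = (1 − cos θ)/2 to get cos θ = 1 − 2(0.50) = 0.000, hence θ₀ = arccos 0.000 = 90.0°.
The Moon is waxing (0°–180°), so θ = 90.0° directly.
That fraction of the synodic month is 90.0/360 × 29.531 d ≈ 7.38 d.

7.4 days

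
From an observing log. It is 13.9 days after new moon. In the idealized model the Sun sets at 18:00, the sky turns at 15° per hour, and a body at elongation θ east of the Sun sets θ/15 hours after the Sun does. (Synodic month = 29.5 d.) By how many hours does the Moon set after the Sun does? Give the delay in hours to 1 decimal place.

Elongation θ = 360° × 13.9/29.5 ≈ 169.6°.
Delay after the Sun = 169.6° / (15°/h) ≈ 11.31 h.
So the Moon sets 11.31 h after the Sun.

11.3 h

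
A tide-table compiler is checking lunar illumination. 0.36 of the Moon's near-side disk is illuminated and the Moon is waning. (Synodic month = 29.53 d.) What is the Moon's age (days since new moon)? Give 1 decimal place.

From f = (1 − cos θ)/2: cos θ = 1 − 2×0.36 = 0.280; arccos → 73.7°.
Waning ⇒ past full, so θ = 360° − 73.7° = 286.3°.
That fraction of the synodic month is 286.3/360 × 29.53 d ≈ 23.48 d.

23.5 days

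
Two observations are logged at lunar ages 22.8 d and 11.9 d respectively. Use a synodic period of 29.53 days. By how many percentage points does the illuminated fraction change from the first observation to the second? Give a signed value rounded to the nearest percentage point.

+48 pp

θ₁ = 360° × 22.8/29.53 = 278.0°, f₁ = (1 − cos θ₁)/2 = 0.431.
θ₂ = 360° × 11.9/29.53 = 145.1°, f₂ = (1 − cos θ₂)/2 = 0.910.
Change = f₂ − f₁ = +0.479 → +48 percentage points.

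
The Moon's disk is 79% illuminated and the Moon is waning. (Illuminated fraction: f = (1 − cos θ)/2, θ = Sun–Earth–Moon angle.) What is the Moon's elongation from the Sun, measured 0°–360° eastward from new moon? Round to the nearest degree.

Invert f = (1 − cos θ)/2 to get cos θ = 1 − 2(0.79) = -0.580, hence θ₀ = arccos -0.580 = 125.5°.
Since the Moon is past full (waning), take the reflex angle: θ = 360° − 125.5° = 234.5°.

235°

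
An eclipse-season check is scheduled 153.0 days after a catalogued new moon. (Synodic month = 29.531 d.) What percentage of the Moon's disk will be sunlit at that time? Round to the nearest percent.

Reduce mod P: 153.0 − 5×29.531 = 5.34 d into the current lunation.
Phase angle: θ = 360°·(5.34 d)/(29.531 d) = 65.2°.
Illuminated fraction = (1 − cos 65.2°)/2 = (1 − 0.420)/2 ≈ 0.290, so 29%.

29%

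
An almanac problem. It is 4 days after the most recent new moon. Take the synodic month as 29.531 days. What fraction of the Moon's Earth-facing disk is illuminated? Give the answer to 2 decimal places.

0.17

The Moon has covered 4/29.531 of its cycle, so θ ≈ 360° × 4/29.531 = 48.8°.
Illuminated fraction = (1 − cos 48.8°)/2 = (1 − 0.659)/2 ≈ 0.170.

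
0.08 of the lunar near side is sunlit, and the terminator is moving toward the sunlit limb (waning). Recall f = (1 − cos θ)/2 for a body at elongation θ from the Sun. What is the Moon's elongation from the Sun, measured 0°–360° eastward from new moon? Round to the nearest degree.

cos θ = 1 − 2f = 0.840, giving a principal value of 32.9°.
Since the Moon is past full (waning), take the reflex angle: θ = 360° − 32.9° = 327.1°.

327°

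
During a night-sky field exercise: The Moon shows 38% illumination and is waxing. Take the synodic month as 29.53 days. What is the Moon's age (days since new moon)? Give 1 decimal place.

Invert f = (1 − cos θ)/2 to get cos θ = 1 − 2(0.38) = 0.240, hence θ₀ = arccos 0.240 = 76.1°.
Waxing ⇒ before full, so θ = 76.1°.
Age = 29.53 × 76.1°/360° ≈ 6.24 days.

6.2 days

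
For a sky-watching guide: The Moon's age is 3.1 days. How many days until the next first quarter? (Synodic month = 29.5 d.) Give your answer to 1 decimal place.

4.3 days

First quarter is 0.25 of the way through the cycle: age 0.25 × 29.5 = 7.375 d.
That is 7.375 − 3.1 = 4.275 days ahead.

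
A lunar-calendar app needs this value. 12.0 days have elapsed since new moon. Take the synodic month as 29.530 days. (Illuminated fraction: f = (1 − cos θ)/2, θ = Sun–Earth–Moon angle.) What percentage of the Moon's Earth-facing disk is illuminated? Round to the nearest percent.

Phase angle: θ = 360°·(12.0 d)/(29.530 d) = 146.3°.
Illuminated fraction = (1 − cos 146.3°)/2 = (1 − (-0.832))/2 ≈ 0.916, so 92%.

92%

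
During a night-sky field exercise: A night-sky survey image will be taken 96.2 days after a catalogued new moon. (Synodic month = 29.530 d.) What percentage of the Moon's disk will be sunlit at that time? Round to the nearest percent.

52%

96.2 d spans 3 complete synodic months (3 × 29.530 = 88.59 d) plus 7.61 d.
Phase angle: θ = 360°·(7.61 d)/(29.530 d) = 92.8°.
Illuminated fraction = (1 − cos 92.8°)/2 = (1 − (-0.048))/2 ≈ 0.524, so 52%.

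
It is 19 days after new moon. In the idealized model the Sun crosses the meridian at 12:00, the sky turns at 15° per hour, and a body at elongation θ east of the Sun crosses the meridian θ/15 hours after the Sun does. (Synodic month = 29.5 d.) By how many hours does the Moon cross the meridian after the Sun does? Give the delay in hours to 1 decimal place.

15.5 h

The Moon has covered 19/29.5 of its cycle, so θ ≈ 360° × 19/29.5 = 231.9°.
The Moon trails the Sun by θ/15 = 231.9/15 ≈ 15.46 hours.
So the Moon crosses the meridian 15.46 h after the Sun.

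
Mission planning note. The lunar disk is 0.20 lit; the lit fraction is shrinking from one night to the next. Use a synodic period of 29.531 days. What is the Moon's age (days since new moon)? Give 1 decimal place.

25.2 days

cos θ = 1 − 2f = 0.600, giving a principal value of 53.1°.
A waning Moon lies in 180°–360°, so θ = 360° − 53.1° = 306.9°.
Age = 29.531 × 306.9°/360° ≈ 25.17 days.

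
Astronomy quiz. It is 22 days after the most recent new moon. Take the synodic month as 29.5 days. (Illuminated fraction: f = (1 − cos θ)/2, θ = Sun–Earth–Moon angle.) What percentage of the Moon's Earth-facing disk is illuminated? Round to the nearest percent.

Elongation θ = 360° × 22/29.5 ≈ 268.5°.
cos 268.5° = (-0.027), so f = (1 − (-0.027))/2 = 0.513, so 51%.

51%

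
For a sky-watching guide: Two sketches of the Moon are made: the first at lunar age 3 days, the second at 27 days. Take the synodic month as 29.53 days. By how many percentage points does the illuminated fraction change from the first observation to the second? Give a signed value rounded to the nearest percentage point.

-3 pp

θ₁ = 360° × 3/29.53 = 36.6°, f₁ = (1 − cos θ₁)/2 = 0.098.
θ₂ = 360° × 27/29.53 = 329.2°, f₂ = (1 − cos θ₂)/2 = 0.071.
Change = f₂ − f₁ = -0.028 → -3 percentage points.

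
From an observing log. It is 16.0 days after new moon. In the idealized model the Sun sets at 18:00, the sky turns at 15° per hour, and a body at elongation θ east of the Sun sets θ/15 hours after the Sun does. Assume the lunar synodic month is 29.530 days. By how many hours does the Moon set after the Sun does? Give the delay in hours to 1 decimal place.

13.0 h

Elongation θ = 360° × 16.0/29.530 ≈ 195.1°.
The Moon trails the Sun by θ/15 = 195.1/15 ≈ 13.00 hours.
So the Moon sets 13.00 h after the Sun.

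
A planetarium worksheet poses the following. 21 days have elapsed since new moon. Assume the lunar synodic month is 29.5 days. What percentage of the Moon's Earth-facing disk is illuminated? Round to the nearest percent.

The Moon has covered 21/29.5 of its cycle, so θ ≈ 360° × 21/29.5 = 256.3°.
With cos θ = (-0.237), the lit fraction is (1 − (-0.237))/2 ≈ 0.619, so 62%.

62%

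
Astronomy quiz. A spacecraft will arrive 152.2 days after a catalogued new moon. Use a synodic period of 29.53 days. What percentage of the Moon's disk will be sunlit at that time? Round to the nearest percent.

152.2 d spans 5 complete synodic months (5 × 29.53 = 147.65 d) plus 4.55 d.
Phase angle: θ = 360°·(4.55 d)/(29.53 d) = 55.5°.
cos 55.5° = 0.567, so f = (1 − 0.567)/2 = 0.217, so 22%.

22%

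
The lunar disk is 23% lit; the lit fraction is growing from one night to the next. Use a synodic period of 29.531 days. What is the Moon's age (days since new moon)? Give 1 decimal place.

Invert f = (1 − cos θ)/2 to get cos θ = 1 − 2(0.23) = 0.540, hence θ₀ = arccos 0.540 = 57.3°.
The Moon is waxing (0°–180°), so θ = 57.3° directly.
That fraction of the synodic month is 57.3/360 × 29.531 d ≈ 4.70 d.

4.7 days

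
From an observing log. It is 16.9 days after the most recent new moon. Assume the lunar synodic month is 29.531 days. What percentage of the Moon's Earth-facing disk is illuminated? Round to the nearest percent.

95%

The Moon has covered 16.9/29.531 of its cycle, so θ ≈ 360° × 16.9/29.531 = 206.0°.
With cos θ = (-0.899), the lit fraction is (1 − (-0.899))/2 ≈ 0.949, so 95%.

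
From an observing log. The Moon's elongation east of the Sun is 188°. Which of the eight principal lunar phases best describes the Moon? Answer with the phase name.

full moon

The full moon sector spans roughly 158°–202°; 188° falls inside it.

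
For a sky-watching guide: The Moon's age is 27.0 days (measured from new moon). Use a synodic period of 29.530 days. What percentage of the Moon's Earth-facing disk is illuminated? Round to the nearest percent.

The Moon has covered 27.0/29.530 of its cycle, so θ ≈ 360° × 27.0/29.530 = 329.2°.
With cos θ = 0.859, the lit fraction is (1 − 0.859)/2 ≈ 0.071, so 7%.

7%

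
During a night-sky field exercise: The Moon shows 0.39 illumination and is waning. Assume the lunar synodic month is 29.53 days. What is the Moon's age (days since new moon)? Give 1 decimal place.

cos θ = 1 − 2f = 0.220, giving a principal value of 77.3°.
Waning ⇒ past full, so θ = 360° − 77.3° = 282.7°.
Age = 29.53 × 282.7°/360° ≈ 23.19 days.

23.2 days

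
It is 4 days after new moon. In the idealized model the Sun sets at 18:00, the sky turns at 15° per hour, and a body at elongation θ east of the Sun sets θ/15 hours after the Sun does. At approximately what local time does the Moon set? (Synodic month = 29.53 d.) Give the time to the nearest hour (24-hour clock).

21:00

Phase angle: θ = 360°·(4 d)/(29.53 d) = 48.8°.
The Moon trails the Sun by θ/15 = 48.8/15 ≈ 3.25 hours.
18:00 + 3.25 h ≈ 21:15 → 21:00 to the nearest hour.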